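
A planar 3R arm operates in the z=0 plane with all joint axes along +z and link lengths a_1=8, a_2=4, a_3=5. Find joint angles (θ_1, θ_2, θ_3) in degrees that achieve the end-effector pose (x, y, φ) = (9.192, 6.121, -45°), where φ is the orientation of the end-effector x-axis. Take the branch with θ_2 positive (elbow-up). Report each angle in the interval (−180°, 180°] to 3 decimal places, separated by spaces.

44.997 45.013 -135.010

wrist centre = target − a_3·(cos φ, sin φ) = (5.6565, 9.6565)
cos θ_2 = (125.2443−8²−4²)/(2·8·4) = 0.7069; θ_2 = 45.0134° (elbow-up)
β = atan2(9.6565,5.6565) = 59.6397°; ψ = atan2(2.8291,10.8278) = 14.6429°
θ_1 = β − ψ = 44.9968°
θ_3 = φ − θ_1 − θ_2 = -135.0101° (wrapped to (-180°,180°])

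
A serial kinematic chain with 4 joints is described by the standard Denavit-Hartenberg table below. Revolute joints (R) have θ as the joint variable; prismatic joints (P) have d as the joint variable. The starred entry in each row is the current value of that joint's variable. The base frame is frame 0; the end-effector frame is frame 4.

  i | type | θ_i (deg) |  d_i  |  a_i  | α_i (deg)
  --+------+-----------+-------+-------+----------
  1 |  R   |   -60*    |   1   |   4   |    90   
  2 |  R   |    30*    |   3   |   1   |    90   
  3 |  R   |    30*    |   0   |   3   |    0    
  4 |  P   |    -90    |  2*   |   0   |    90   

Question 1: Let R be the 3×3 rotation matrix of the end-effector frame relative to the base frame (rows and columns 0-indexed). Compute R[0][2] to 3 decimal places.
0.058

End-effector z-axis (col 2 of R) = (0.0580,0.8995,-0.4330)
R[0][2] = 0.0580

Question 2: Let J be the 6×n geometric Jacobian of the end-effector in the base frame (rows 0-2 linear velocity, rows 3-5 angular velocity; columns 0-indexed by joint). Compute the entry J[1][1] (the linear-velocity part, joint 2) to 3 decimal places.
axis z_1 = (-0.8660,-0.5000,0.0000); lever o_n−o_1 = (-1.8391,-5.8146,0.0670)
cross product → J_v[:, 1] = (-0.0335,0.0580,4.1160)
J_ω[:, 1] = z_1
entry J[1][1] = 0.0580

0.058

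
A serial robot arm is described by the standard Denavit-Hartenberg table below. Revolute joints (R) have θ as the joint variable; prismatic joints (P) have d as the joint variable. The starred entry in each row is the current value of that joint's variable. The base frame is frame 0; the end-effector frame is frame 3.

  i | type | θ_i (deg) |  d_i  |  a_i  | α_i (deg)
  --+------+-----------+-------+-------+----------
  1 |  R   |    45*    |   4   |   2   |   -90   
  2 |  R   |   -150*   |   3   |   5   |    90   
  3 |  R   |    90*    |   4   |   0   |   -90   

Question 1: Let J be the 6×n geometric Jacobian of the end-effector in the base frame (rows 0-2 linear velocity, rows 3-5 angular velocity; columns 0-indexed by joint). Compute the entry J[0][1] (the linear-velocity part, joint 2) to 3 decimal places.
axis z_1 = (-0.7071,0.7071,0.0000); lever o_n−o_1 = (-6.5974,-2.3548,-0.9641)
cross product → J_v[:, 1] = (-0.6817,-0.6817,6.3301)
J_ω[:, 1] = z_1
entry J[0][1] = -0.6817

-0.682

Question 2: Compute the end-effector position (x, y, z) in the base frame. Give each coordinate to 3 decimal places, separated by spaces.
after link 1: o_1 = (1.4142, 1.4142, 4.0000)
after link 2: o_2 = (-3.7690, 0.4737, 6.5000)
after link 3: o_3 = (-5.1832, -0.9405, 3.0359)

-5.183 -0.941 3.036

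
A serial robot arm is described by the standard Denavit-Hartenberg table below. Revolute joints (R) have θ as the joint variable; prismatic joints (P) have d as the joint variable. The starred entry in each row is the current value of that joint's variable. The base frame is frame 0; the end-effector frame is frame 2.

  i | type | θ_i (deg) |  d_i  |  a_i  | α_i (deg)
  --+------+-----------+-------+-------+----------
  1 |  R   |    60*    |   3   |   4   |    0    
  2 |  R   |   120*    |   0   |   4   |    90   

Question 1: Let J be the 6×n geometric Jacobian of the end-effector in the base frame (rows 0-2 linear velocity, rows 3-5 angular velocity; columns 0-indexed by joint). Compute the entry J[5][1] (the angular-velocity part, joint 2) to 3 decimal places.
1.000

axis z_1 = (0.0000,0.0000,1.0000); lever o_n−o_1 = (-4.0000,0.0000,0.0000)
cross product → J_v[:, 1] = (-0.0000,-4.0000,0.0000)
J_ω[:, 1] = z_1
entry J[5][1] = 1.0000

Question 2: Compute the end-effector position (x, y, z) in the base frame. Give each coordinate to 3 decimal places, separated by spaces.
-2.000 3.464 3.000

after link 1: o_1 = (2.0000, 3.4641, 3.0000)
after link 2: o_2 = (-2.0000, 3.4641, 3.0000)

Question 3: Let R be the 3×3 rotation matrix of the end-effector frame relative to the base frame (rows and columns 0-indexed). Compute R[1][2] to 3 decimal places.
End-effector z-axis (col 2 of R) = (0.0000,1.0000,0.0000)
R[1][2] = 1.0000

1.000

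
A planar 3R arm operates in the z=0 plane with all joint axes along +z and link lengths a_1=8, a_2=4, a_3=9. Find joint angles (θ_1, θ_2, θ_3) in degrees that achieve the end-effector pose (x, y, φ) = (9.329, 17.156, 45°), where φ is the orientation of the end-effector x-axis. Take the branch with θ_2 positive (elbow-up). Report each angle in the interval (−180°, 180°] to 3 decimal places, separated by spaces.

60.000 44.994 -59.994

wrist centre = target − a_3·(cos φ, sin φ) = (2.9650, 10.7920)
cos θ_2 = (125.2596−8²−4²)/(2·8·4) = 0.7072; θ_2 = 44.9940° (elbow-up)
β = atan2(10.7920,2.9650) = 74.6374°; ψ = atan2(2.8281,10.8287) = 14.6370°
θ_1 = β − ψ = 60.0005°
θ_3 = φ − θ_1 − θ_2 = -59.9945° (wrapped to (-180°,180°])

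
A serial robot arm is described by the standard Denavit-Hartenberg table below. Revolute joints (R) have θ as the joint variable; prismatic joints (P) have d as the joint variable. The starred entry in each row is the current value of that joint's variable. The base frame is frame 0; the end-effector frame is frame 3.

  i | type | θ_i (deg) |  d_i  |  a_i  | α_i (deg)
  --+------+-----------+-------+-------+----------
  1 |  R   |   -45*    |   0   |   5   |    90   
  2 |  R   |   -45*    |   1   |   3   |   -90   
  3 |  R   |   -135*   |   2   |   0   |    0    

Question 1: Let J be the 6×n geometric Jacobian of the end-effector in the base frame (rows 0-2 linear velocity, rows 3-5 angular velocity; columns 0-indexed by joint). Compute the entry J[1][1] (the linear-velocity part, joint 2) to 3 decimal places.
-0.500

axis z_1 = (-0.7071,-0.7071,0.0000); lever o_n−o_1 = (1.7929,-3.2071,-0.7071)
cross product → J_v[:, 1] = (0.5000,-0.5000,3.5355)
J_ω[:, 1] = z_1
entry J[1][1] = -0.5000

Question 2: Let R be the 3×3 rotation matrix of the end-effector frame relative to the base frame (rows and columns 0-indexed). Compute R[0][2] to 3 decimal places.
0.500

End-effector z-axis (col 2 of R) = (0.5000,-0.5000,0.7071)
R[0][2] = 0.5000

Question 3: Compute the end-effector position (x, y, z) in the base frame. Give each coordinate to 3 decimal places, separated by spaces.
after link 1: o_1 = (3.5355, -3.5355, 0.0000)
after link 2: o_2 = (4.3284, -5.7426, -2.1213)
after link 3: o_3 = (5.3284, -6.7426, -0.7071)

5.328 -6.743 -0.707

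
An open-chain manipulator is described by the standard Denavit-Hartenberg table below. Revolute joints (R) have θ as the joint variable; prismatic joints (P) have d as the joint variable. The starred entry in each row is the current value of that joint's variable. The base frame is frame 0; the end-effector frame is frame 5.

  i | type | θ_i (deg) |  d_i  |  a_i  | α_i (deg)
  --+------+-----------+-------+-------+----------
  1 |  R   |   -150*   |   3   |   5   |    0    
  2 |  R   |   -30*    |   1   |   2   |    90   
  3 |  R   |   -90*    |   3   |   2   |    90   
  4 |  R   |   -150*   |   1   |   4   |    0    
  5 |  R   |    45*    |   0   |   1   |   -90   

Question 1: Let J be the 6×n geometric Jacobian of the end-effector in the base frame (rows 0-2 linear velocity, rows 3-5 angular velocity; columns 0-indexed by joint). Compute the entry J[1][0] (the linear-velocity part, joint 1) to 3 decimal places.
-5.330

axis z_0 = ẑ; lever o_n−o_0 = (-5.3301,-2.4659,5.7229)
cross product → J_v[:, 0] = (2.4659,-5.3301,0.0000)
J_ω[:, 0] = z_0
entry J[1][0] = -5.3301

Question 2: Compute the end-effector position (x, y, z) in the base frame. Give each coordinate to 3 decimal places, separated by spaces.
after link 1: o_1 = (-4.3301, -2.5000, 3.0000)
after link 2: o_2 = (-6.3301, -2.5000, 4.0000)
after link 3: o_3 = (-6.3301, 0.5000, 2.0000)
after link 4: o_4 = (-5.3301, -1.5000, 5.4641)
after link 5: o_5 = (-5.3301, -2.4659, 5.7229)

-5.330 -2.466 5.723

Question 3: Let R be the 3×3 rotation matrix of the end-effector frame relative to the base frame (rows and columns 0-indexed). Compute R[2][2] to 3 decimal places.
End-effector z-axis (col 2 of R) = (0.0000,-0.2588,-0.9659)
R[2][2] = -0.9659

-0.966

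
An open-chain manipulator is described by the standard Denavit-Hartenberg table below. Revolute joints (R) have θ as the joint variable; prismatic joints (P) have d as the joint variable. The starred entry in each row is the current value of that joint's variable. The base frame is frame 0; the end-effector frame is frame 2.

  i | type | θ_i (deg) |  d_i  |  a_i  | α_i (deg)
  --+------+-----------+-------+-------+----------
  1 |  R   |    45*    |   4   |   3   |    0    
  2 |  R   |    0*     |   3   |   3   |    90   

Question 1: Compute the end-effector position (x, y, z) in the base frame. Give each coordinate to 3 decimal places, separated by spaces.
4.243 4.243 7.000

after link 1: o_1 = (2.1213, 2.1213, 4.0000)
after link 2: o_2 = (4.2426, 4.2426, 7.0000)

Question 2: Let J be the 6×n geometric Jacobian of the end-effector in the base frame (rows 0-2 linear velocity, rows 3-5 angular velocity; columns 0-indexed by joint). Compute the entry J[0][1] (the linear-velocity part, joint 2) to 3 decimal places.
-2.121

axis z_1 = (0.0000,0.0000,1.0000); lever o_n−o_1 = (2.1213,2.1213,3.0000)
cross product → J_v[:, 1] = (-2.1213,2.1213,0.0000)
J_ω[:, 1] = z_1
entry J[0][1] = -2.1213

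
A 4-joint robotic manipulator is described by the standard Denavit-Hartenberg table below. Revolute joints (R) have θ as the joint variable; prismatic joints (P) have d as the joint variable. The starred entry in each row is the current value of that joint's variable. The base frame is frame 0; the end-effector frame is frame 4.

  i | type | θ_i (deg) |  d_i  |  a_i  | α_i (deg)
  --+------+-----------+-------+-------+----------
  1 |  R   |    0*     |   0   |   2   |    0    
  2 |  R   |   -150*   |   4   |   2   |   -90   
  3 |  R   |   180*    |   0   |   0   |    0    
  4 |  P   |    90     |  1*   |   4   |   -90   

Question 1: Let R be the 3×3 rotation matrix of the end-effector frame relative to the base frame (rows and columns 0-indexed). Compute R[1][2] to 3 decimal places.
End-effector z-axis (col 2 of R) = (-0.8660,-0.5000,0.0000)
R[1][2] = -0.5000

-0.500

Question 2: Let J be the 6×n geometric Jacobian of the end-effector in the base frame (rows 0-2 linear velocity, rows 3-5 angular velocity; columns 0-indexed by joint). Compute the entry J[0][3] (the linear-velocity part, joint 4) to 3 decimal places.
0.500

prismatic axis z_3 = (0.5000,-0.8660,0.0000)
J_v[:, 3] = z_3; J_ω[:, 3] = (0,0,0)
entry J[0][3] = 0.5000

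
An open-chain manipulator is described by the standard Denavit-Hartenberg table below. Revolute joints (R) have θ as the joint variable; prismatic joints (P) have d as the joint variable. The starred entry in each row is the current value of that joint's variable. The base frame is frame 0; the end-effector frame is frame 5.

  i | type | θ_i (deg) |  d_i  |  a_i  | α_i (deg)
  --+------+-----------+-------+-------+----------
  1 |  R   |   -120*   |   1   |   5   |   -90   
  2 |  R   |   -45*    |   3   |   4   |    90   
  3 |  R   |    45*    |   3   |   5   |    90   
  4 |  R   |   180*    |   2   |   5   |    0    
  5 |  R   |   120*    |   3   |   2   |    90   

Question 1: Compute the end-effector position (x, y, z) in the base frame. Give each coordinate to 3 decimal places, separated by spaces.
after link 1: o_1 = (-2.5000, -4.3301, 1.0000)
after link 2: o_2 = (-1.3161, -8.2796, 3.8284)
after link 3: o_3 = (1.5564, -10.3753, 8.4497)
after link 4: o_4 = (-1.9802, -6.6014, 6.9497)
after link 5: o_5 = (-4.8173, -8.6870, 7.7250)

-4.817 -8.687 7.725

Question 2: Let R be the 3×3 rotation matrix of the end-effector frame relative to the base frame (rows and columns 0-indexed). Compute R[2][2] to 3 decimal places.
End-effector z-axis (col 2 of R) = (-0.4906,0.3750,-0.7866)
R[2][2] = -0.7866

-0.787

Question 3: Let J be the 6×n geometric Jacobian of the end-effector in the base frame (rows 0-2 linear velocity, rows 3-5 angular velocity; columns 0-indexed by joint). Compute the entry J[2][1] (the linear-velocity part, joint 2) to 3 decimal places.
-4.932

axis z_1 = (0.8660,-0.5000,0.0000); lever o_n−o_1 = (-2.3173,-4.3569,6.7250)
cross product → J_v[:, 1] = (-3.3625,-5.8240,-4.9319)
J_ω[:, 1] = z_1
entry J[2][1] = -4.9319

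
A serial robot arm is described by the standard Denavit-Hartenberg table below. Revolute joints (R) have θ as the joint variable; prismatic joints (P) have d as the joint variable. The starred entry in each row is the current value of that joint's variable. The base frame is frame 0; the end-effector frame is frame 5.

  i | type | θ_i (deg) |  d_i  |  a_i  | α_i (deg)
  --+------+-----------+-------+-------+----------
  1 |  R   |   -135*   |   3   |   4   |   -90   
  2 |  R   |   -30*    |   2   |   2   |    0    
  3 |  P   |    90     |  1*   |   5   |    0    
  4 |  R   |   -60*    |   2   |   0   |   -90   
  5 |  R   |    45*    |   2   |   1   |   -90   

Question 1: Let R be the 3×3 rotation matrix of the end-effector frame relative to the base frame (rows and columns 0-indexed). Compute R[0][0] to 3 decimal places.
End-effector x-axis (col 0 of R) = (-1.0000,-0.0000,-0.0000)
R[0][0] = -1.0000

-1.000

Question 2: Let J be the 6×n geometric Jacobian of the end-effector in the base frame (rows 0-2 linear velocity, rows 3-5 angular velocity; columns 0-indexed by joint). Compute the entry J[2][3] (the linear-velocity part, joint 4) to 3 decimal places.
-0.707

axis z_3 = (0.7071,-0.7071,0.0000); lever o_n−o_3 = (0.4142,-1.4142,-2.0000)
cross product → J_v[:, 3] = (1.4142,1.4142,-0.7071)
J_ω[:, 3] = z_3
entry J[2][3] = -0.7071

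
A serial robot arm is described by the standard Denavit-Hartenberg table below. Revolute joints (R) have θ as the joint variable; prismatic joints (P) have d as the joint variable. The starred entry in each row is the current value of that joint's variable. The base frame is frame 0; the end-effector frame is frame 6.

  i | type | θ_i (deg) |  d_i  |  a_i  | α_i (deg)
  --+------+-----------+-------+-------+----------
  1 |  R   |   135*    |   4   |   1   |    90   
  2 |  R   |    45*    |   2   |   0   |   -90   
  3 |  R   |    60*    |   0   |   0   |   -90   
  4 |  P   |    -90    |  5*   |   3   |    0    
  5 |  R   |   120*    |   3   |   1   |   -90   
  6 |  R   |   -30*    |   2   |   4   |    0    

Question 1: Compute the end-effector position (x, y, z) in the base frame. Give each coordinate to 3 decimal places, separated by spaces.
after link 1: o_1 = (-0.7071, 0.7071, 4.0000)
after link 2: o_2 = (0.7071, 2.1213, 4.0000)
after link 3: o_3 = (0.7071, 2.1213, 4.0000)
after link 4: o_4 = (2.6044, -3.3115, 3.0595)
after link 5: o_5 = (1.8459, -5.7350, 1.1750)
after link 6: o_6 = (-1.4519, -6.3009, -1.7922)

-1.452 -6.301 -1.792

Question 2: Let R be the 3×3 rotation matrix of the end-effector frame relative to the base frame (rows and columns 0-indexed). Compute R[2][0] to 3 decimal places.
End-effector x-axis (col 0 of R) = (-0.8236,-0.4486,-0.3472)
R[2][0] = -0.3472

-0.347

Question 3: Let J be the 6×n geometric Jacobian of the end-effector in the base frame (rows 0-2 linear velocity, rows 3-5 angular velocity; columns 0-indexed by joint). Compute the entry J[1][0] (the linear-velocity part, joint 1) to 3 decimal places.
axis z_0 = ẑ; lever o_n−o_0 = (-1.4519,-6.3009,-1.7922)
cross product → J_v[:, 0] = (6.3009,-1.4519,0.0000)
J_ω[:, 0] = z_0
entry J[1][0] = -1.4519

-1.452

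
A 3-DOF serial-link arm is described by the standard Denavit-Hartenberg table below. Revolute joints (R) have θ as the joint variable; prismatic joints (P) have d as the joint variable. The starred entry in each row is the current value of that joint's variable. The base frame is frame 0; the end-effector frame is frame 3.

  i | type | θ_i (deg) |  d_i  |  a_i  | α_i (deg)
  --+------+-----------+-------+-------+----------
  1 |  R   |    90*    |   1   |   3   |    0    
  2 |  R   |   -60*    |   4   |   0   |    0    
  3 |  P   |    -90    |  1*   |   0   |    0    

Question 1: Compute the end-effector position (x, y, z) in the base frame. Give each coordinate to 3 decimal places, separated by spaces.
after link 1: o_1 = (0.0000, 3.0000, 1.0000)
after link 2: o_2 = (0.0000, 3.0000, 5.0000)
after link 3: o_3 = (0.0000, 3.0000, 6.0000)

0.000 3.000 6.000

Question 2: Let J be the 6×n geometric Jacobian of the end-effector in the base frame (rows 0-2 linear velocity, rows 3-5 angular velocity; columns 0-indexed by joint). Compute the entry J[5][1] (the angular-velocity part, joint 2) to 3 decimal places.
axis z_1 = (0.0000,0.0000,1.0000); lever o_n−o_1 = (0.0000,0.0000,5.0000)
cross product → J_v[:, 1] = (0.0000,0.0000,0.0000)
J_ω[:, 1] = z_1
entry J[5][1] = 1.0000

1.000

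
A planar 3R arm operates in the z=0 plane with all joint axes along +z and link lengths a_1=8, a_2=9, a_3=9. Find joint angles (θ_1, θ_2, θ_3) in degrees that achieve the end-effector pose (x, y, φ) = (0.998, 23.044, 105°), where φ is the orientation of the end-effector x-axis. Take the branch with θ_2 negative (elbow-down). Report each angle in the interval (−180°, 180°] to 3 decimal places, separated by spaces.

wrist centre = target − a_3·(cos φ, sin φ) = (3.3274, 14.3507)
cos θ_2 = (217.0131−8²−9²)/(2·8·9) = 0.5001; θ_2 = -59.9940° (elbow-down)
β = atan2(14.3507,3.3274) = 76.9460°; ψ = atan2(-7.7938,12.5008) = -31.9419°
θ_1 = β − ψ = 108.8878°
θ_3 = φ − θ_1 − θ_2 = 56.1062° (wrapped to (-180°,180°])

108.888 -59.994 56.106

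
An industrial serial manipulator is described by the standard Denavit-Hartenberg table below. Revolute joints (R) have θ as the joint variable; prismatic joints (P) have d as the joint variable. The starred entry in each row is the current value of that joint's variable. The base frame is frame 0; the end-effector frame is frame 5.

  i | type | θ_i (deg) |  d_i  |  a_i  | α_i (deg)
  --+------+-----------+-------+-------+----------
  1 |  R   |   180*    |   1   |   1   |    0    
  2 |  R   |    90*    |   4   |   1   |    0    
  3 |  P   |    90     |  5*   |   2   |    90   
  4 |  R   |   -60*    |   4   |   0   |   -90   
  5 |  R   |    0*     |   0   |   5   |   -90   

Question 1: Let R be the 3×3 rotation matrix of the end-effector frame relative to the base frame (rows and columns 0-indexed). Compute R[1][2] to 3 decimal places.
End-effector z-axis (col 2 of R) = (0.0000,1.0000,0.0000)
R[1][2] = 1.0000

1.000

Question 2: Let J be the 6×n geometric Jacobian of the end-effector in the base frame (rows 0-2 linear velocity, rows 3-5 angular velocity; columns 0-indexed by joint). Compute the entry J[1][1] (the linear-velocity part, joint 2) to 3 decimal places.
axis z_1 = (0.0000,0.0000,1.0000); lever o_n−o_1 = (4.5000,-5.0000,4.6699)
cross product → J_v[:, 1] = (5.0000,4.5000,-0.0000)
J_ω[:, 1] = z_1
entry J[1][1] = 4.5000

4.500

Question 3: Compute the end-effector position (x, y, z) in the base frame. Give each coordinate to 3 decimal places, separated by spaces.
3.500 -5.000 5.670

after link 1: o_1 = (-1.0000, 0.0000, 1.0000)
after link 2: o_2 = (-1.0000, -1.0000, 5.0000)
after link 3: o_3 = (1.0000, -1.0000, 10.0000)
after link 4: o_4 = (1.0000, -5.0000, 10.0000)
after link 5: o_5 = (3.5000, -5.0000, 5.6699)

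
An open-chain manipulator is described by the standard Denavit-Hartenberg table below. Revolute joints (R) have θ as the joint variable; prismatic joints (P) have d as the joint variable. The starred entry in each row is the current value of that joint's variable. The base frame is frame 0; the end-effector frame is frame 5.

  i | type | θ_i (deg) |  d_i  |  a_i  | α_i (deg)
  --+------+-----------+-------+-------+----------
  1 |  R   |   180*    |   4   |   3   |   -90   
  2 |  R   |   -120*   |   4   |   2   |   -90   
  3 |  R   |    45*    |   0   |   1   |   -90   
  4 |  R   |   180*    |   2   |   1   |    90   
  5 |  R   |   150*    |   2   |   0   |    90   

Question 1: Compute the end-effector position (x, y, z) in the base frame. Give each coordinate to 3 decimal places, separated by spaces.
after link 1: o_1 = (-3.0000, 0.0000, 4.0000)
after link 2: o_2 = (-2.0000, -4.0000, 5.7321)
after link 3: o_3 = (-1.6464, -3.2929, 6.3444)
after link 4: o_4 = (-2.7071, -2.5858, 4.5073)
after link 5: o_5 = (-0.9751, -2.5858, 3.5073)

-0.975 -2.586 3.507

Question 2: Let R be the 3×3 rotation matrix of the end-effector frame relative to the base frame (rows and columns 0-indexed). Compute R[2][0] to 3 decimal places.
End-effector x-axis (col 0 of R) = (0.1294,0.9659,0.2241)
R[2][0] = 0.2241

0.224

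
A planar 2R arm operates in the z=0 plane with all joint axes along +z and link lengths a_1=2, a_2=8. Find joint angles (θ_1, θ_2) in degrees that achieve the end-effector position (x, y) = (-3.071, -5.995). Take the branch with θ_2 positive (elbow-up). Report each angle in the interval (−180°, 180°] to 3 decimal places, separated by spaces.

119.991 135.004

cos θ_2 = (45.3711−2²−8²)/(2·2·8) = -0.7072; θ_2 = 135.0038° (elbow-up)
β = atan2(-5.9950,-3.0710) = -117.1243°; ψ = atan2(5.6565,-3.6572) = 122.8850°
θ_1 = β − ψ = -240.0092°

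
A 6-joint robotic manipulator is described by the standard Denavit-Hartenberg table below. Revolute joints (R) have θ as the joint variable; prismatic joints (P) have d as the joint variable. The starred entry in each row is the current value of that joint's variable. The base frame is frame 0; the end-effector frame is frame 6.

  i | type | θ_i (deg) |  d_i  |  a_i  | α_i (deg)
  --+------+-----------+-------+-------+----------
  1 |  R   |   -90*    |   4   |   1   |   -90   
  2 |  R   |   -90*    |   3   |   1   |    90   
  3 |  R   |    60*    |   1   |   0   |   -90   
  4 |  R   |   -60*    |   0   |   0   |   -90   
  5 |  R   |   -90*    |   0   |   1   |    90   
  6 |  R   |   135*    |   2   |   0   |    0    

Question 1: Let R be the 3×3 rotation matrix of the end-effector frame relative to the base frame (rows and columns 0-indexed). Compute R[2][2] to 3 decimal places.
-0.250

End-effector z-axis (col 2 of R) = (-0.4330,-0.8660,-0.2500)
R[2][2] = -0.2500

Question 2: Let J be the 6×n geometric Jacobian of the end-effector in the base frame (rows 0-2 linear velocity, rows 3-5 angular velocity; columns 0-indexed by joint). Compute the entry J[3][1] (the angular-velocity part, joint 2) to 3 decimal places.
1.000

axis z_1 = (1.0000,0.0000,0.0000); lever o_n−o_1 = (2.6340,-0.7321,-0.3660)
cross product → J_v[:, 1] = (0.0000,0.3660,-0.7321)
J_ω[:, 1] = z_1
entry J[3][1] = 1.0000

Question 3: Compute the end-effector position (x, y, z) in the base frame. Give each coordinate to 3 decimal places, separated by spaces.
2.634 -1.732 3.634

after link 1: o_1 = (0.0000, -1.0000, 4.0000)
after link 2: o_2 = (3.0000, -1.0000, 5.0000)
after link 3: o_3 = (3.0000, 0.0000, 5.0000)
after link 4: o_4 = (3.0000, 0.0000, 5.0000)
after link 5: o_5 = (3.5000, 0.0000, 4.1340)
after link 6: o_6 = (2.6340, -1.7321, 3.6340)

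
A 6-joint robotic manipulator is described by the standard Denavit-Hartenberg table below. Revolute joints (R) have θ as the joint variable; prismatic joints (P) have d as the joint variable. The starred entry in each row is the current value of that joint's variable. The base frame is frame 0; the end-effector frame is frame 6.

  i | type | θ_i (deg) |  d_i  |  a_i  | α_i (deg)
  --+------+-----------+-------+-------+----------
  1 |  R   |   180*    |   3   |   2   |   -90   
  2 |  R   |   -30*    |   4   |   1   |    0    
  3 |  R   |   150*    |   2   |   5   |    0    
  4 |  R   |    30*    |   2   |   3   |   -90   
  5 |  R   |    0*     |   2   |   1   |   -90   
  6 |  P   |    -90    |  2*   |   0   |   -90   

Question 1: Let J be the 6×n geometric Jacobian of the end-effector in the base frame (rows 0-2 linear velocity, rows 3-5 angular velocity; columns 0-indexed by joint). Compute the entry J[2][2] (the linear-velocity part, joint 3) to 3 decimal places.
6.964

axis z_2 = (-0.0000,-1.0000,0.0000); lever o_n−o_2 = (6.9641,-2.0000,-4.5981)
cross product → J_v[:, 2] = (4.5981,-0.0000,6.9641)
J_ω[:, 2] = z_2
entry J[2][2] = 6.9641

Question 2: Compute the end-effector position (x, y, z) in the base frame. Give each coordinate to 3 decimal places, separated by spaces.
4.098 -6.000 -1.098

after link 1: o_1 = (-2.0000, 0.0000, 3.0000)
after link 2: o_2 = (-2.8660, -4.0000, 3.5000)
after link 3: o_3 = (-0.3660, -6.0000, -0.8301)
after link 4: o_4 = (2.2321, -8.0000, -2.3301)
after link 5: o_5 = (4.0981, -8.0000, -1.0981)
after link 6: o_6 = (4.0981, -6.0000, -1.0981)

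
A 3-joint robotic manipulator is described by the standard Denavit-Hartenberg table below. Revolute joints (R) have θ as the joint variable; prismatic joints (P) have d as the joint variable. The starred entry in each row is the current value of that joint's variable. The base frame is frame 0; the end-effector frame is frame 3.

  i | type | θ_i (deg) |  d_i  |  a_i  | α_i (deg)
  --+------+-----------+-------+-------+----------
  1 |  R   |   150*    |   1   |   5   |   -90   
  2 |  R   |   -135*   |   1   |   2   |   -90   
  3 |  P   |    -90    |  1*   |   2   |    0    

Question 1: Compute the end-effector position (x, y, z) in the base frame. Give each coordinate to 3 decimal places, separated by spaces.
-5.218 -0.452 3.121

after link 1: o_1 = (-4.3301, 2.5000, 1.0000)
after link 2: o_2 = (-3.6054, 0.9269, 2.4142)
after link 3: o_3 = (-5.2178, -0.4516, 3.1213)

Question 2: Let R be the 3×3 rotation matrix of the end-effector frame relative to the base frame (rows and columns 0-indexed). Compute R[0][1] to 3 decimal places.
0.612

End-effector y-axis (col 1 of R) = (0.6124,-0.3536,0.7071)
R[0][1] = 0.6124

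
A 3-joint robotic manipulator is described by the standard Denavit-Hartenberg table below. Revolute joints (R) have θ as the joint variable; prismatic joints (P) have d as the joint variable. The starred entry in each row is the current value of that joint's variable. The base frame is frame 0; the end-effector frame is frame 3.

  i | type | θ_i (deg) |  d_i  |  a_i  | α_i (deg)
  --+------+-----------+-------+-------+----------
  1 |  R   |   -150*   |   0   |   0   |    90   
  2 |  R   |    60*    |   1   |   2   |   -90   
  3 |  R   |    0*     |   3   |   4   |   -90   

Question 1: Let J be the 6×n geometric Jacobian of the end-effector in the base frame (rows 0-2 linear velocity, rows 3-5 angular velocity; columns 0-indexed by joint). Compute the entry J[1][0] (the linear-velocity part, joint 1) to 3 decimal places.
axis z_0 = ẑ; lever o_n−o_0 = (-0.8481,0.6651,6.6962)
cross product → J_v[:, 0] = (-0.6651,-0.8481,0.0000)
J_ω[:, 0] = z_0
entry J[1][0] = -0.8481

-0.848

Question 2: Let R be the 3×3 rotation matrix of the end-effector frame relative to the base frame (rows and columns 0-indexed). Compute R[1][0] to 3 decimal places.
End-effector x-axis (col 0 of R) = (-0.4330,-0.2500,0.8660)
R[1][0] = -0.2500

-0.250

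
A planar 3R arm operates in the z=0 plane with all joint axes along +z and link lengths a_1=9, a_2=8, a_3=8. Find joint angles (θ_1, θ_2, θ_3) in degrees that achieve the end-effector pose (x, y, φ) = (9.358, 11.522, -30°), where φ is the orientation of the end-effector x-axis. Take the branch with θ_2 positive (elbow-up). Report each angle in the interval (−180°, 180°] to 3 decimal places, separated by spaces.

60.002 44.993 -134.995

wrist centre = target − a_3·(cos φ, sin φ) = (2.4298, 15.5220)
cos θ_2 = (246.8364−9²−8²)/(2·9·8) = 0.7072; θ_2 = 44.9927° (elbow-up)
β = atan2(15.5220,2.4298) = 81.1032°; ψ = atan2(5.6561,14.6576) = 21.1008°
θ_1 = β − ψ = 60.0024°
θ_3 = φ − θ_1 − θ_2 = -134.9950° (wrapped to (-180°,180°])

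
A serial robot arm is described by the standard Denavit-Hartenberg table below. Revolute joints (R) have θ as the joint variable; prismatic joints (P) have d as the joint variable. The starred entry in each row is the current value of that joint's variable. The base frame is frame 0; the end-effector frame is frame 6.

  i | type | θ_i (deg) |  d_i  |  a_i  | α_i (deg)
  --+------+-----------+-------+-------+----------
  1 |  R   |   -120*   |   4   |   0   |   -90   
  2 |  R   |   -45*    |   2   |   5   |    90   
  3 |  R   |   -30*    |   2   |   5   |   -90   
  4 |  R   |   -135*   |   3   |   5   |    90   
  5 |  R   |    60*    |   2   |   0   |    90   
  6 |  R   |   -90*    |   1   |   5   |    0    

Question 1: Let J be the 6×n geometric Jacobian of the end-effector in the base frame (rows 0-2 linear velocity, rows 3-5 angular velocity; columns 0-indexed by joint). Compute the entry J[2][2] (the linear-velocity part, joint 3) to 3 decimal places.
-0.480

axis z_2 = (0.3536,0.6124,0.7071); lever o_n−o_2 = (2.1587,2.3823,8.5519)
cross product → J_v[:, 2] = (3.5524,-1.4971,-0.4797)
J_ω[:, 2] = z_2
entry J[2][2] = -0.4797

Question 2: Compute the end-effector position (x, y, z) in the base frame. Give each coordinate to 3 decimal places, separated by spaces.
after link 1: o_1 = (0.0000, 0.0000, 4.0000)
after link 2: o_2 = (-0.0357, -4.0619, 7.5355)
after link 3: o_3 = (-3.0246, -4.2388, 12.0116)
after link 4: o_4 = (2.5585, -3.3002, 13.4072)
after link 5: o_5 = (3.1039, -3.7698, 11.5412)
after link 6: o_6 = (2.1230, -1.6796, 16.0875)

2.123 -1.680 16.087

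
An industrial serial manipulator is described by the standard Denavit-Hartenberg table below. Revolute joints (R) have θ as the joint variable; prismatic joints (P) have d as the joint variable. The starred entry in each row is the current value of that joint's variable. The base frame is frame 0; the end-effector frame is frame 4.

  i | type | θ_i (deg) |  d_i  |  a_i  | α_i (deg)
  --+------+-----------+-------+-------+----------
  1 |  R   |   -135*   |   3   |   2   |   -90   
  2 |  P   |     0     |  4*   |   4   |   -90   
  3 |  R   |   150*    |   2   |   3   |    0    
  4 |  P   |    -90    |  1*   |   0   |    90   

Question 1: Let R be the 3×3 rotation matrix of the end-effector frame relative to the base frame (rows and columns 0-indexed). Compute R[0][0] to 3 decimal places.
End-effector x-axis (col 0 of R) = (-0.9659,0.2588,-0.0000)
R[0][0] = -0.9659

-0.966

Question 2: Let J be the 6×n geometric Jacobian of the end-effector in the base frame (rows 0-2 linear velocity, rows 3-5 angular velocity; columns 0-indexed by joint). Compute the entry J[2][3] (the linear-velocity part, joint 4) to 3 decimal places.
-1.000

prismatic axis z_3 = (0.0000,-0.0000,-1.0000)
J_v[:, 3] = z_3; J_ω[:, 3] = (0,0,0)
entry J[2][3] = -1.0000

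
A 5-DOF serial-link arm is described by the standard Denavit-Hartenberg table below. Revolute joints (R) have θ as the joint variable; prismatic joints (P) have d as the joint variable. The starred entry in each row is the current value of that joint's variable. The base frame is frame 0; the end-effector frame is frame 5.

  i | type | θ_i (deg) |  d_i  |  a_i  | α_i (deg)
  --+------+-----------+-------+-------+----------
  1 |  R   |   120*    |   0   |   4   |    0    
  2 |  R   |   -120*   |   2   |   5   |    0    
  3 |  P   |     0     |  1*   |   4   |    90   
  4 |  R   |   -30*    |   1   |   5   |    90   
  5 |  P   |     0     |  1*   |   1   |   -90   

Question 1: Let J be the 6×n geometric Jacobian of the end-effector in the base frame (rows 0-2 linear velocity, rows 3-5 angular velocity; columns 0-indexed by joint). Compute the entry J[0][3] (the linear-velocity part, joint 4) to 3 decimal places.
3.866

axis z_3 = (0.0000,-1.0000,0.0000); lever o_n−o_3 = (4.6962,-1.0000,-3.8660)
cross product → J_v[:, 3] = (3.8660,0.0000,4.6962)
J_ω[:, 3] = z_3
entry J[0][3] = 3.8660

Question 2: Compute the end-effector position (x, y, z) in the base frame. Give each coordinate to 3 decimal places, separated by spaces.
after link 1: o_1 = (-2.0000, 3.4641, 0.0000)
after link 2: o_2 = (3.0000, 3.4641, 2.0000)
after link 3: o_3 = (7.0000, 3.4641, 3.0000)
after link 4: o_4 = (11.3301, 2.4641, 0.5000)
after link 5: o_5 = (11.6962, 2.4641, -0.8660)

11.696 2.464 -0.866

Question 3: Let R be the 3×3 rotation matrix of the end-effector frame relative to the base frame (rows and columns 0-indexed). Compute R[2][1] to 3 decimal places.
0.866

End-effector y-axis (col 1 of R) = (0.5000,0.0000,0.8660)
R[2][1] = 0.8660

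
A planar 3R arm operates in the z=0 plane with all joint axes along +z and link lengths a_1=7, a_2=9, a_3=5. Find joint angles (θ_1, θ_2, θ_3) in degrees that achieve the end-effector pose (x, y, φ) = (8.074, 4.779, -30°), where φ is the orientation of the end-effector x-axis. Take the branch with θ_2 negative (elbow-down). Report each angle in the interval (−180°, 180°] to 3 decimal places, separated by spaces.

wrist centre = target − a_3·(cos φ, sin φ) = (3.7439, 7.2790)
cos θ_2 = (67.0004−7²−9²)/(2·7·9) = -0.5000; θ_2 = -119.9998° (elbow-down)
β = atan2(7.2790,3.7439) = 62.7815°; ψ = atan2(-7.7942,2.5000) = -72.2162°
θ_1 = β − ψ = 134.9977°
θ_3 = φ − θ_1 − θ_2 = -44.9979° (wrapped to (-180°,180°])

134.998 -120.000 -44.998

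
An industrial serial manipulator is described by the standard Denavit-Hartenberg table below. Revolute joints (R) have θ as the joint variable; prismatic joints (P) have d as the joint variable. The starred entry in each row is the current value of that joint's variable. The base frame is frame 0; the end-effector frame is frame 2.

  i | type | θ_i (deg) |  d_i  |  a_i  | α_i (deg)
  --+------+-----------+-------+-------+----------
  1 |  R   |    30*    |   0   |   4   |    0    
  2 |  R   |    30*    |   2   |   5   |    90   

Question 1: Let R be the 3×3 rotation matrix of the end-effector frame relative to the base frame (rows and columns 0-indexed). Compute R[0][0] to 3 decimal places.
0.500

End-effector x-axis (col 0 of R) = (0.5000,0.8660,0.0000)
R[0][0] = 0.5000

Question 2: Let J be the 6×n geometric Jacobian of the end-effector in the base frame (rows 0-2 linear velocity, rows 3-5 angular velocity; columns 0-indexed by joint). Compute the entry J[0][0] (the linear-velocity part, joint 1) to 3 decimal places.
-6.330

axis z_0 = ẑ; lever o_n−o_0 = (5.9641,6.3301,2.0000)
cross product → J_v[:, 0] = (-6.3301,5.9641,0.0000)
J_ω[:, 0] = z_0
entry J[0][0] = -6.3301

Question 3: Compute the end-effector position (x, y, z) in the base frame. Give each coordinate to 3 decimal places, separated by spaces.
after link 1: o_1 = (3.4641, 2.0000, 0.0000)
after link 2: o_2 = (5.9641, 6.3301, 2.0000)

5.964 6.330 2.000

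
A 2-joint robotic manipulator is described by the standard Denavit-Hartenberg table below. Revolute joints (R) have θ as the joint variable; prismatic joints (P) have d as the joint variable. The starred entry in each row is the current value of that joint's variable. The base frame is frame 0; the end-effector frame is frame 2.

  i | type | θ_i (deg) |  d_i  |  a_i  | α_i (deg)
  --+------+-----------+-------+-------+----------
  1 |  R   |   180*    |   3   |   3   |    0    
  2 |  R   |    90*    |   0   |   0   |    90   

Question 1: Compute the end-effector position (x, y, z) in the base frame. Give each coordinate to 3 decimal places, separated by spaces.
after link 1: o_1 = (-3.0000, 0.0000, 3.0000)
after link 2: o_2 = (-3.0000, 0.0000, 3.0000)

-3.000 0.000 3.000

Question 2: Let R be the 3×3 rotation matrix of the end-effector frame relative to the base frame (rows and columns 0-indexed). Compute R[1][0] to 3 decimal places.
End-effector x-axis (col 0 of R) = (-0.0000,-1.0000,0.0000)
R[1][0] = -1.0000

-1.000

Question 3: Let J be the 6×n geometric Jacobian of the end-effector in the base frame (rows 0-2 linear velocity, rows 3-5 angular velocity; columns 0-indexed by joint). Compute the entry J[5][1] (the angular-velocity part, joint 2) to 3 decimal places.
1.000

axis z_1 = (0.0000,0.0000,1.0000); lever o_n−o_1 = (0.0000,0.0000,0.0000)
cross product → J_v[:, 1] = (0.0000,0.0000,0.0000)
J_ω[:, 1] = z_1
entry J[5][1] = 1.0000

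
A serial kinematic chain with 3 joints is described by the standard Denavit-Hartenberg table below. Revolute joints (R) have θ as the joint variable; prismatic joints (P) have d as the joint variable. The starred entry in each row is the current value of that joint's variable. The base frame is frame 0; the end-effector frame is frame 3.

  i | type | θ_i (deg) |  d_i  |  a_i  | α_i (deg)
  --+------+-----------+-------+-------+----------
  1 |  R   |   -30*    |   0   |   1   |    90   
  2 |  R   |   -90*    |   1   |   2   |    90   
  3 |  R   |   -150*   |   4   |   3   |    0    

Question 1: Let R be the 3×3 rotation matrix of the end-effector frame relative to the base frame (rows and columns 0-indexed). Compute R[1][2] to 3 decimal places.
End-effector z-axis (col 2 of R) = (-0.8660,0.5000,-0.0000)
R[1][2] = 0.5000

0.500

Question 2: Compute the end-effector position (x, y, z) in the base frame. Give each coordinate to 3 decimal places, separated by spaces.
after link 1: o_1 = (0.8660, -0.5000, 0.0000)
after link 2: o_2 = (0.3660, -1.3660, -2.0000)
after link 3: o_3 = (-2.3481, 1.9330, 0.5981)

-2.348 1.933 0.598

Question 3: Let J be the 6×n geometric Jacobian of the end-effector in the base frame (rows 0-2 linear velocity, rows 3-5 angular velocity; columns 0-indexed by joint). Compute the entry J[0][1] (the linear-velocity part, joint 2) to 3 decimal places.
-0.518

axis z_1 = (-0.5000,-0.8660,0.0000); lever o_n−o_1 = (-3.2141,2.4330,0.5981)
cross product → J_v[:, 1] = (-0.5179,0.2990,-4.0000)
J_ω[:, 1] = z_1
entry J[0][1] = -0.5179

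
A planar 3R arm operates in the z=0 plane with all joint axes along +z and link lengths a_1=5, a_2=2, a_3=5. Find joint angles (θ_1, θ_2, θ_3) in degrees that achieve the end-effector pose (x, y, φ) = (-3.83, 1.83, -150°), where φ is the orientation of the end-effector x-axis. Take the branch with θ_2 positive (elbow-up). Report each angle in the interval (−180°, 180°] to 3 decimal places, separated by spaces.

wrist centre = target − a_3·(cos φ, sin φ) = (0.5001, 4.3300)
cos θ_2 = (18.9990−5²−2²)/(2·5·2) = -0.5000; θ_2 = 120.0032° (elbow-up)
β = atan2(4.3300,0.5001) = 83.4114°; ψ = atan2(1.7320,3.9999) = 23.4131°
θ_1 = β − ψ = 59.9983°
θ_3 = φ − θ_1 − θ_2 = 29.9985° (wrapped to (-180°,180°])

59.998 120.003 29.998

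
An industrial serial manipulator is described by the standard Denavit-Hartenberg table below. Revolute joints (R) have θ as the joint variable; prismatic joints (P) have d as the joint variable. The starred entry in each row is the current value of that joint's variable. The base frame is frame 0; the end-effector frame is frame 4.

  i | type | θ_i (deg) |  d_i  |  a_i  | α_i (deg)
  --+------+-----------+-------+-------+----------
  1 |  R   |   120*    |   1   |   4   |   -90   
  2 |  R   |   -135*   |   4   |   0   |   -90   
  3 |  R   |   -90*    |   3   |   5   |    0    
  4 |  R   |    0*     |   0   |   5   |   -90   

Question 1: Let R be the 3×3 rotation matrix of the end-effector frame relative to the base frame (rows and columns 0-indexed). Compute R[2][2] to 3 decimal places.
End-effector z-axis (col 2 of R) = (0.3536,-0.6124,0.7071)
R[2][2] = 0.7071

0.707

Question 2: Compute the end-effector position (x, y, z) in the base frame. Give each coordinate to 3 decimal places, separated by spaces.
-15.185 -1.699 3.121

after link 1: o_1 = (-2.0000, 3.4641, 1.0000)
after link 2: o_2 = (-5.4641, 1.4641, 1.0000)
after link 3: o_3 = (-10.8549, 0.8012, 3.1213)
after link 4: o_4 = (-15.1850, -1.6988, 3.1213)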